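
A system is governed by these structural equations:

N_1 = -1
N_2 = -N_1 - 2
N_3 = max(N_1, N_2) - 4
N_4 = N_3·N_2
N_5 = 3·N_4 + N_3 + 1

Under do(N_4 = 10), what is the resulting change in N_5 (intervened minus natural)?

15

Intervening sets N_4 = 10 and removes its equation (N_4 = N_3·N_2).
N_2 = -N_1 - 2  [with N_1=-1]  = -1
N_3 = max(N_1, N_2) - 4  [with N_1=-1, N_2=-1]  = -5
N_5 = 3·N_4 + N_3 + 1  [with N_4=10, N_3=-5]  = 26
Without intervention: N_2 = -N_1 - 2  [with N_1=-1]  = -1; N_3 = max(N_1, N_2) - 4  [with N_1=-1, N_2=-1]  = -5; N_4 = N_3·N_2  [with N_3=-5, N_2=-1]  = 5; N_5 = 3·N_4 + N_3 + 1  [with N_4=5, N_3=-5]  = 11.
Change = 26 − 11 = 15.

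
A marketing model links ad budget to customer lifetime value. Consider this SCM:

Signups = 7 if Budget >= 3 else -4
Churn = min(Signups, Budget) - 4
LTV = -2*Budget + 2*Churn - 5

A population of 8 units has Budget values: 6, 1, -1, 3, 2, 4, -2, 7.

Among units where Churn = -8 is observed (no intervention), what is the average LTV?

-21

Observing Churn=-8 restricts to units where Churn's equation naturally yields -8: Budget ∈ {1, -1, 2, -2}. In that subpopulation LTV = -23, -19, -25, -17, mean -21.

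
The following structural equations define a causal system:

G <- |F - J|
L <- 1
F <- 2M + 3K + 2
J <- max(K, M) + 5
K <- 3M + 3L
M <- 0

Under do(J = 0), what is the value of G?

11

Under do(J=0), the mechanism J <- max(K, M) + 5 is discarded; J is fixed at 0.
K = 3M + 3L  [with M=0, L=1]  = 3
F = 2M + 3K + 2  [with M=0, K=3]  = 11
G = |F - J|  [with F=11, J=0]  = 11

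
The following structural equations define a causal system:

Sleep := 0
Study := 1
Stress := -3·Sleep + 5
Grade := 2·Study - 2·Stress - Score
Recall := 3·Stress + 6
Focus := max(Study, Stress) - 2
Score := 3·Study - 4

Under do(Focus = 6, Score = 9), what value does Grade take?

-17

Under do(Focus = 6, Score = 9), each intervened variable's structural equation is replaced by its fixed value.
Stress = -3·Sleep + 5  [with Sleep=0]  = 5
Grade = 2·Study - 2·Stress - Score  [with Study=1, Stress=5, Score=9]  = -17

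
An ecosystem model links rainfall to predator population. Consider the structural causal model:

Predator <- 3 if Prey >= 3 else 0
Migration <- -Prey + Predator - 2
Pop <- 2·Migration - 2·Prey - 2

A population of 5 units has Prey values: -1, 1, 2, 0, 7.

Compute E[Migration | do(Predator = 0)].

Under do(Predator=0), Predator's equation is replaced by Predator=0 for every unit. Per-unit Migration: -1, -3, -4, -2, -9. Mean = -3.8.

-3.8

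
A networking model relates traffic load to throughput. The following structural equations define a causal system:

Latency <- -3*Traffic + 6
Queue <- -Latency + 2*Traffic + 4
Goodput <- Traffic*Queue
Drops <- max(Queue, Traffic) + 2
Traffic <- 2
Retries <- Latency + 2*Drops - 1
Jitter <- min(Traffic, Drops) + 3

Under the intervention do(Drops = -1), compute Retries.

-3

Intervening sets Drops = -1 and removes its equation (Drops <- max(Queue, Traffic) + 2).
Latency = -3*Traffic + 6  [with Traffic=2]  = 0
Retries = Latency + 2*Drops - 1  [with Latency=0, Drops=-1]  = -3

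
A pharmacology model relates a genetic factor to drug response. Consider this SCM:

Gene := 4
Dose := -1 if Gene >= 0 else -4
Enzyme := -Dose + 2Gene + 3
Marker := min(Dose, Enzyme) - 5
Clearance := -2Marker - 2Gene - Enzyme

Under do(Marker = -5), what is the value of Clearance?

-10

Intervening sets Marker = -5 and removes its equation (Marker := min(Dose, Enzyme) - 5).
Dose = -1 if Gene >= 0 else -4  [with Gene=4]  = -1
Enzyme = -Dose + 2Gene + 3  [with Dose=-1, Gene=4]  = 12
Clearance = -2Marker - 2Gene - Enzyme  [with Marker=-5, Gene=4, Enzyme=12]  = -10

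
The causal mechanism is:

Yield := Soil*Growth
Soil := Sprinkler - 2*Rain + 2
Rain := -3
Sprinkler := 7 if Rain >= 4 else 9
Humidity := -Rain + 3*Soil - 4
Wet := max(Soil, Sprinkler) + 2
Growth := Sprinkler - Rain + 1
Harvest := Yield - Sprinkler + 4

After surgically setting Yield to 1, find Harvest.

-4

do(Yield=1) replaces the equation Yield := Soil*Growth with the constant Yield = 1.
Sprinkler = 7 if Rain >= 4 else 9  [with Rain=-3]  = 9
Harvest = Yield - Sprinkler + 4  [with Yield=1, Sprinkler=9]  = -4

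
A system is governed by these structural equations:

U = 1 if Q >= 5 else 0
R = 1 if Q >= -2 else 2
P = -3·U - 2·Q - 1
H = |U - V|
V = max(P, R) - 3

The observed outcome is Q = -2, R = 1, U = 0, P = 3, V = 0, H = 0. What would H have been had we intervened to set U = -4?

16

The intervention breaks the incoming arrows to U: U = 1 if Q >= 5 else 0 no longer applies, and U = -4.
R = 1 if Q >= -2 else 2  [with Q=-2]  = 1
P = -3·U - 2·Q - 1  [with U=-4, Q=-2]  = 15
V = max(P, R) - 3  [with P=15, R=1]  = 12
H = |U - V|  [with U=-4, V=12]  = 16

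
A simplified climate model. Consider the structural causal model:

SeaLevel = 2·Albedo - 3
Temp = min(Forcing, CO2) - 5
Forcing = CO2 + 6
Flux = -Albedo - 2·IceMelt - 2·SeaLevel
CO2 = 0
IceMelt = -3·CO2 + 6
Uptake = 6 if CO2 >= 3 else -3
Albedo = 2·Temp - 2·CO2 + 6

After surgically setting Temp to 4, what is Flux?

The intervention breaks the incoming arrows to Temp: Temp = min(Forcing, CO2) - 5 no longer applies, and Temp = 4.
IceMelt = -3·CO2 + 6  [with CO2=0]  = 6
Albedo = 2·Temp - 2·CO2 + 6  [with Temp=4, CO2=0]  = 14
SeaLevel = 2·Albedo - 3  [with Albedo=14]  = 25
Flux = -Albedo - 2·IceMelt - 2·SeaLevel  [with Albedo=14, IceMelt=6, SeaLevel=25]  = -76

-76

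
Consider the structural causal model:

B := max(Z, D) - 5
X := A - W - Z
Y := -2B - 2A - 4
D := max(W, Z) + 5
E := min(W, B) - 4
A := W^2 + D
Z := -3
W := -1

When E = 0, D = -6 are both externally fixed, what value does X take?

Setting E = 0, D = -6 by intervention discards those variables' equations.
A = W^2 + D  [with W=-1, D=-6]  = -5
X = A - W - Z  [with A=-5, W=-1, Z=-3]  = -1

-1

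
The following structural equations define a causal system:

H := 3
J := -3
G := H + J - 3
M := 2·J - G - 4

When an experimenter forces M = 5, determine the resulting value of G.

-3

Under do(M=5), the mechanism M := 2·J - G - 4 is discarded; M is fixed at 5.
Since G is not a descendant of the intervened variable, it is unaffected.
G = H + J - 3  [with H=3, J=-3]  = -3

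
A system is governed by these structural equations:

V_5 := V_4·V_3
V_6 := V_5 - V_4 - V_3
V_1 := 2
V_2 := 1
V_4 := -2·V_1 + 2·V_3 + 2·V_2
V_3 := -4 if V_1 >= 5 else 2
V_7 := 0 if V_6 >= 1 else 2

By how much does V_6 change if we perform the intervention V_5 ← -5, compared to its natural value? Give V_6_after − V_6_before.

-9

The intervention breaks the incoming arrows to V_5: V_5 := V_4·V_3 no longer applies, and V_5 = -5.
V_3 = -4 if V_1 >= 5 else 2  [with V_1=2]  = 2
V_4 = -2·V_1 + 2·V_3 + 2·V_2  [with V_1=2, V_3=2, V_2=1]  = 2
V_6 = V_5 - V_4 - V_3  [with V_5=-5, V_4=2, V_3=2]  = -9
Without intervention: V_3 = -4 if V_1 >= 5 else 2  [with V_1=2]  = 2; V_4 = -2·V_1 + 2·V_3 + 2·V_2  [with V_1=2, V_3=2, V_2=1]  = 2; V_5 = V_4·V_3  [with V_4=2, V_3=2]  = 4; V_6 = V_5 - V_4 - V_3  [with V_5=4, V_4=2, V_3=2]  = 0.
Change = -9 − 0 = -9.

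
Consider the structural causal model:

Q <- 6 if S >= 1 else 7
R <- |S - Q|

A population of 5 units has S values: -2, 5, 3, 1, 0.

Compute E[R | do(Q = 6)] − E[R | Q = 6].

Under do(Q=6), Q's equation is replaced by Q=6 for every unit. Per-unit R: 8, 1, 3, 5, 6. Mean = 4.6.
E[R|Q=6] averages over only the 3 units with Q=6 (S = 5, 3, 1): R = 1, 3, 5, mean 3.
Difference = 4.6 − 3 = 1.6.

1.6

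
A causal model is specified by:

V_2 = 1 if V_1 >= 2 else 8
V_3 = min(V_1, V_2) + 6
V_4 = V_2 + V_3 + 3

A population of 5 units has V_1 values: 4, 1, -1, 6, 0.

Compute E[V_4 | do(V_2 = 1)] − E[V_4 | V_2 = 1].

Every unit gets V_2=1 under the intervention. V_4 values become 11, 11, 9, 11, 10; E[V_4|do(V_2=1)] = 10.4.
Observing V_2=1 restricts to units where V_2's equation naturally yields 1: V_1 ∈ {4, 6}. In that subpopulation V_4 = 11, 11, mean 11.
Difference = 10.4 − 11 = -0.6.

-0.6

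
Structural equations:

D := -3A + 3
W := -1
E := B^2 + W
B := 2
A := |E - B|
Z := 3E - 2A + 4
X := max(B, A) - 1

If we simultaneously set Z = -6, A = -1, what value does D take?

6

Setting Z = -6, A = -1 by intervention discards those variables' equations.
D = -3A + 3  [with A=-1]  = 6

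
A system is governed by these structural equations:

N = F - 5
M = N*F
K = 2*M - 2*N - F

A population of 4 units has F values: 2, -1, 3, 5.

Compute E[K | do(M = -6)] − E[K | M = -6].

0.75

do(M=-6) breaks M's dependence on F. With M=-6 fixed, K across the units is -8, 1, -11, -17, mean -8.75.
E[K|M=-6] averages over only the 2 units with M=-6 (F = 2, 3): K = -8, -11, mean -9.5.
Difference = -8.75 − (-9.5) = 0.75.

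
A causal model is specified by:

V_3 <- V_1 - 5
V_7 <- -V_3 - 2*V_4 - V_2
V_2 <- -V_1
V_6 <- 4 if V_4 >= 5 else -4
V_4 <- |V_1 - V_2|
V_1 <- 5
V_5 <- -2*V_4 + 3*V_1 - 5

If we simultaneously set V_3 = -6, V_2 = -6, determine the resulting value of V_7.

-10

The joint intervention fixes V_3 = -6, V_2 = -6, removing each variable's own equation.
V_4 = |V_1 - V_2|  [with V_1=5, V_2=-6]  = 11
V_7 = -V_3 - 2*V_4 - V_2  [with V_3=-6, V_4=11, V_2=-6]  = -10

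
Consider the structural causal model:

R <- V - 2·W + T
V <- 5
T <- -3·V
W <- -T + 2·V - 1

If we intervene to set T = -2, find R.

Under do(T=-2), the mechanism T <- -3·V is discarded; T is fixed at -2.
W = -T + 2·V - 1  [with T=-2, V=5]  = 11
R = V - 2·W + T  [with V=5, W=11, T=-2]  = -19

-19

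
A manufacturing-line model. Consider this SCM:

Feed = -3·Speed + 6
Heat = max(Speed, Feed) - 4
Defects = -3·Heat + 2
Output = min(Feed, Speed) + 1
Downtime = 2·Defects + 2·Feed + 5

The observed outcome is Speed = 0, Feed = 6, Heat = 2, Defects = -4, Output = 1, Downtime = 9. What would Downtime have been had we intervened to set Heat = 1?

15

The intervention breaks the incoming arrows to Heat: Heat = max(Speed, Feed) - 4 no longer applies, and Heat = 1.
Feed = -3·Speed + 6  [with Speed=0]  = 6
Defects = -3·Heat + 2  [with Heat=1]  = -1
Downtime = 2·Defects + 2·Feed + 5  [with Defects=-1, Feed=6]  = 15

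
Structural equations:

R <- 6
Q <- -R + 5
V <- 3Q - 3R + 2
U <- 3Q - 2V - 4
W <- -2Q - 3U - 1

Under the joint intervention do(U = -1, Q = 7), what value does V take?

5

Setting U = -1, Q = 7 by intervention discards those variables' equations.
V = 3Q - 3R + 2  [with Q=7, R=6]  = 5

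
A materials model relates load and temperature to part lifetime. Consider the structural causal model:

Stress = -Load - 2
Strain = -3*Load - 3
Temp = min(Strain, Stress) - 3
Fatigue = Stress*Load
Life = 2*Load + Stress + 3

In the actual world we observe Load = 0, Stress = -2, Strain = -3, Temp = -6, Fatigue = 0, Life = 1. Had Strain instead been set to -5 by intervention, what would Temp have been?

The intervention breaks the incoming arrows to Strain: Strain = -3*Load - 3 no longer applies, and Strain = -5.
Stress = -Load - 2  [with Load=0]  = -2
Temp = min(Strain, Stress) - 3  [with Strain=-5, Stress=-2]  = -8

-8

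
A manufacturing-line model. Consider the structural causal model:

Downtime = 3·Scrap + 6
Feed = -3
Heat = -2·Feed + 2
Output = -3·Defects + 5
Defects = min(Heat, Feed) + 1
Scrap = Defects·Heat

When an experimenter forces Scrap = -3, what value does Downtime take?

Under do(Scrap=-3), the mechanism Scrap = Defects·Heat is discarded; Scrap is fixed at -3.
Downtime = 3·Scrap + 6  [with Scrap=-3]  = -3

-3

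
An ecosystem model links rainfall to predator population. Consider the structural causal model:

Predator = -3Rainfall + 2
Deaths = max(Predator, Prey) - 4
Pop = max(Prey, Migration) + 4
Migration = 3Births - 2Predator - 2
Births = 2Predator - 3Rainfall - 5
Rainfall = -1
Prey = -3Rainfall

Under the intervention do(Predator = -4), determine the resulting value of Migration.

The intervention breaks the incoming arrows to Predator: Predator = -3Rainfall + 2 no longer applies, and Predator = -4.
Births = 2Predator - 3Rainfall - 5  [with Predator=-4, Rainfall=-1]  = -10
Migration = 3Births - 2Predator - 2  [with Births=-10, Predator=-4]  = -24

-24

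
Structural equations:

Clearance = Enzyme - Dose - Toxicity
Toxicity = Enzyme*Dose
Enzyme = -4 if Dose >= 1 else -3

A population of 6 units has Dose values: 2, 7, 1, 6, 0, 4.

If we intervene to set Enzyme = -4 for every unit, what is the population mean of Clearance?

6

Every unit gets Enzyme=-4 under the intervention. Clearance values become 2, 17, -1, 14, -4, 8; E[Clearance|do(Enzyme=-4)] = 6.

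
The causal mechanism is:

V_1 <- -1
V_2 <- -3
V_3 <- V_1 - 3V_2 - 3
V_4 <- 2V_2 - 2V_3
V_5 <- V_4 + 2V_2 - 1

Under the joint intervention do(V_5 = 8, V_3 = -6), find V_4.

Under do(V_5 = 8, V_3 = -6), each intervened variable's structural equation is replaced by its fixed value.
V_4 = 2V_2 - 2V_3  [with V_2=-3, V_3=-6]  = 6

6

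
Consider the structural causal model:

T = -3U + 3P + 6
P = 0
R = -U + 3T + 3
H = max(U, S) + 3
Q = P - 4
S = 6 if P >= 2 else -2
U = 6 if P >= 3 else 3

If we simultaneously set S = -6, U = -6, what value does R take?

81

The joint intervention fixes S = -6, U = -6, removing each variable's own equation.
T = -3U + 3P + 6  [with U=-6, P=0]  = 24
R = -U + 3T + 3  [with U=-6, T=24]  = 81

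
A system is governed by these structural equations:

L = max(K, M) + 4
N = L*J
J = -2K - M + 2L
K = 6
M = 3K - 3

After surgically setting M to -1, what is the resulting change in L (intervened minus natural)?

-9

The intervention breaks the incoming arrows to M: M = 3K - 3 no longer applies, and M = -1.
L = max(K, M) + 4  [with K=6, M=-1]  = 10
Without intervention: M = 3K - 3  [with K=6]  = 15; L = max(K, M) + 4  [with K=6, M=15]  = 19.
Change = 10 − 19 = -9.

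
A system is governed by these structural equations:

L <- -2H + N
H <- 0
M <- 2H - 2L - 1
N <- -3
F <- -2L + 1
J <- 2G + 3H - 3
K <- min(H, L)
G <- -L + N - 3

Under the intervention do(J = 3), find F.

Intervening sets J = 3 and removes its equation (J <- 2G + 3H - 3).
F is not downstream of the intervention, so its value is determined by the original equations.
L = -2H + N  [with H=0, N=-3]  = -3
F = -2L + 1  [with L=-3]  = 7

7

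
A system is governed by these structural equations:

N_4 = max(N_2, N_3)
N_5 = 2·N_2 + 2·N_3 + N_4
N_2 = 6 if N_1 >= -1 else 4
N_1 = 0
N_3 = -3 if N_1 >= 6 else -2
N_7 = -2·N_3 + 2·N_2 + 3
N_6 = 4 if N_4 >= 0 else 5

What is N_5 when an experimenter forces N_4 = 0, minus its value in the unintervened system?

Intervening sets N_4 = 0 and removes its equation (N_4 = max(N_2, N_3)).
N_2 = 6 if N_1 >= -1 else 4  [with N_1=0]  = 6
N_3 = -3 if N_1 >= 6 else -2  [with N_1=0]  = -2
N_5 = 2·N_2 + 2·N_3 + N_4  [with N_2=6, N_3=-2, N_4=0]  = 8
Without intervention: N_2 = 6 if N_1 >= -1 else 4  [with N_1=0]  = 6; N_3 = -3 if N_1 >= 6 else -2  [with N_1=0]  = -2; N_4 = max(N_2, N_3)  [with N_2=6, N_3=-2]  = 6; N_5 = 2·N_2 + 2·N_3 + N_4  [with N_2=6, N_3=-2, N_4=6]  = 14.
Change = 8 − 14 = -6.

-6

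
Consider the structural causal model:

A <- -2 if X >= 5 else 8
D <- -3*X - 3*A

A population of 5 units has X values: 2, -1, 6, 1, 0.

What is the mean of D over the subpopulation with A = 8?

Observing A=8 restricts to units where A's equation naturally yields 8: X ∈ {2, -1, 1, 0}. In that subpopulation D = -30, -21, -27, -24, mean -25.5.

-25.5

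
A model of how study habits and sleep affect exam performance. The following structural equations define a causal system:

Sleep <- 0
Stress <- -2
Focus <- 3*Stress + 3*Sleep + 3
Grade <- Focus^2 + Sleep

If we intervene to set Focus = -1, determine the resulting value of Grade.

1

The intervention breaks the incoming arrows to Focus: Focus <- 3*Stress + 3*Sleep + 3 no longer applies, and Focus = -1.
Grade = Focus^2 + Sleep  [with Focus=-1, Sleep=0]  = 1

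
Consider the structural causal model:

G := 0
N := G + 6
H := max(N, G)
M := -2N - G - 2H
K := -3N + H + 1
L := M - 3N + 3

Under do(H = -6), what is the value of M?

The intervention breaks the incoming arrows to H: H := max(N, G) no longer applies, and H = -6.
N = G + 6  [with G=0]  = 6
M = -2N - G - 2H  [with N=6, G=0, H=-6]  = 0

0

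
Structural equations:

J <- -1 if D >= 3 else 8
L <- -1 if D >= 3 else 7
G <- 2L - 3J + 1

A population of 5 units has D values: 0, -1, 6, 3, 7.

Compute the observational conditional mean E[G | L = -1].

Observing L=-1 restricts to units where L's equation naturally yields -1: D ∈ {6, 3, 7}. In that subpopulation G = 2, 2, 2, mean 2.

2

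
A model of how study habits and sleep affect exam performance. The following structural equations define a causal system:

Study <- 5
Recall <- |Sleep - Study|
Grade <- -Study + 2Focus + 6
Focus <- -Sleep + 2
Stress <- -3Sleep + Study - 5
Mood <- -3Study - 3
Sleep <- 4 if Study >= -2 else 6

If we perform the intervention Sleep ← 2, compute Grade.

1

Under do(Sleep=2), the mechanism Sleep <- 4 if Study >= -2 else 6 is discarded; Sleep is fixed at 2.
Focus = -Sleep + 2  [with Sleep=2]  = 0
Grade = -Study + 2Focus + 6  [with Study=5, Focus=0]  = 1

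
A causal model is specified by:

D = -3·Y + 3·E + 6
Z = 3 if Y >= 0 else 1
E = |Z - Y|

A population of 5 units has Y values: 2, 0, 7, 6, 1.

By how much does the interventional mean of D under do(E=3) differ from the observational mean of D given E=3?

The intervention sets E=3 in all 5 units regardless of Y. Recomputing D per unit gives 9, 15, -6, -3, 12; average 5.4.
Conditioning on E=3 selects the 2 unit(s) with Y ∈ {0, 6}. Their D values: 15, -3. Mean = 6.
Difference = 5.4 − 6 = -0.6.

-0.6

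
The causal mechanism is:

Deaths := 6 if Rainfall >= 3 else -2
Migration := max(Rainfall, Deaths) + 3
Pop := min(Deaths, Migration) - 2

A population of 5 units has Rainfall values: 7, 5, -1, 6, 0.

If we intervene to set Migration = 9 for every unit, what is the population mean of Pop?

0.8

Under do(Migration=9), Migration's equation is replaced by Migration=9 for every unit. Per-unit Pop: 4, 4, -4, 4, -4. Mean = 0.8.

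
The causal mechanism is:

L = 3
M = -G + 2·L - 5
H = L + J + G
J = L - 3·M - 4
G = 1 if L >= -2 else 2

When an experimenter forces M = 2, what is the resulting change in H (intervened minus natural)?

do(M=2) replaces the equation M = -G + 2·L - 5 with the constant M = 2.
G = 1 if L >= -2 else 2  [with L=3]  = 1
J = L - 3·M - 4  [with L=3, M=2]  = -7
H = L + J + G  [with L=3, J=-7, G=1]  = -3
Without intervention: G = 1 if L >= -2 else 2  [with L=3]  = 1; M = -G + 2·L - 5  [with G=1, L=3]  = 0; J = L - 3·M - 4  [with L=3, M=0]  = -1; H = L + J + G  [with L=3, J=-1, G=1]  = 3.
Change = -3 − 3 = -6.

-6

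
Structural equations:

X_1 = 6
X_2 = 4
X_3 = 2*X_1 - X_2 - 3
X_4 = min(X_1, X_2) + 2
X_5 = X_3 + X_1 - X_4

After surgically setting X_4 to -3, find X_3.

Under do(X_4=-3), the mechanism X_4 = min(X_1, X_2) + 2 is discarded; X_4 is fixed at -3.
Since X_3 is not a descendant of the intervened variable, it is unaffected.
X_3 = 2*X_1 - X_2 - 3  [with X_1=6, X_2=4]  = 5

5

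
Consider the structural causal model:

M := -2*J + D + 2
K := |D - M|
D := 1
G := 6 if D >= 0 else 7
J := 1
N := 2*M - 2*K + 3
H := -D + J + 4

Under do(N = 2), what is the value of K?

0

The intervention breaks the incoming arrows to N: N := 2*M - 2*K + 3 no longer applies, and N = 2.
K is not downstream of the intervention, so its value is determined by the original equations.
M = -2*J + D + 2  [with J=1, D=1]  = 1
K = |D - M|  [with D=1, M=1]  = 0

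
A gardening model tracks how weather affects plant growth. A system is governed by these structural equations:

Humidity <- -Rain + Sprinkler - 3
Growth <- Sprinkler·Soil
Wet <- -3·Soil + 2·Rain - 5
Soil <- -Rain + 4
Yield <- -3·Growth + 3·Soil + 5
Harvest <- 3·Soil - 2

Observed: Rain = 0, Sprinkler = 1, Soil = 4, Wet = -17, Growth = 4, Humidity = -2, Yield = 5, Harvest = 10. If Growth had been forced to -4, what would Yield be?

Under do(Growth=-4), the mechanism Growth <- Sprinkler·Soil is discarded; Growth is fixed at -4.
Soil = -Rain + 4  [with Rain=0]  = 4
Yield = -3·Growth + 3·Soil + 5  [with Growth=-4, Soil=4]  = 29

29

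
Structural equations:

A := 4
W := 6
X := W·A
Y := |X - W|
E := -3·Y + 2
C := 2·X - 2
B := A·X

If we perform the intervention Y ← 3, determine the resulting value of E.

-7

Intervening sets Y = 3 and removes its equation (Y := |X - W|).
E = -3·Y + 2  [with Y=3]  = -7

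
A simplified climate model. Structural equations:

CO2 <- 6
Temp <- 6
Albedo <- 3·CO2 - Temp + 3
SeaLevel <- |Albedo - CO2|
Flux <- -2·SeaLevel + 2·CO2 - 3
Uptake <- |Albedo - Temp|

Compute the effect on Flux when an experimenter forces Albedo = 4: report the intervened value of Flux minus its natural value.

do(Albedo=4) replaces the equation Albedo <- 3·CO2 - Temp + 3 with the constant Albedo = 4.
SeaLevel = |Albedo - CO2|  [with Albedo=4, CO2=6]  = 2
Flux = -2·SeaLevel + 2·CO2 - 3  [with SeaLevel=2, CO2=6]  = 5
Without intervention: Albedo = 3·CO2 - Temp + 3  [with CO2=6, Temp=6]  = 15; SeaLevel = |Albedo - CO2|  [with Albedo=15, CO2=6]  = 9; Flux = -2·SeaLevel + 2·CO2 - 3  [with SeaLevel=9, CO2=6]  = -9.
Change = 5 − (-9) = 14.

14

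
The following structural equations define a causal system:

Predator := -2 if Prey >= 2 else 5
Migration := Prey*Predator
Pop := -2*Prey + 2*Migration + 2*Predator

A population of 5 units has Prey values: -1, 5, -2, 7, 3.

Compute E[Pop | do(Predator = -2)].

-18.4

Every unit gets Predator=-2 under the intervention. Pop values become 2, -34, 8, -46, -22; E[Pop|do(Predator=-2)] = -18.4.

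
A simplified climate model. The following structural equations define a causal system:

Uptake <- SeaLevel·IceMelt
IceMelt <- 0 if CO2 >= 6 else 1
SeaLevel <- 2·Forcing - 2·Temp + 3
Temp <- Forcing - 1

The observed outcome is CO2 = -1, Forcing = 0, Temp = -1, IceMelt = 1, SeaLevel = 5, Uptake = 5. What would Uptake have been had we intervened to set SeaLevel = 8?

The intervention breaks the incoming arrows to SeaLevel: SeaLevel <- 2·Forcing - 2·Temp + 3 no longer applies, and SeaLevel = 8.
IceMelt = 0 if CO2 >= 6 else 1  [with CO2=-1]  = 1
Uptake = SeaLevel·IceMelt  [with SeaLevel=8, IceMelt=1]  = 8

8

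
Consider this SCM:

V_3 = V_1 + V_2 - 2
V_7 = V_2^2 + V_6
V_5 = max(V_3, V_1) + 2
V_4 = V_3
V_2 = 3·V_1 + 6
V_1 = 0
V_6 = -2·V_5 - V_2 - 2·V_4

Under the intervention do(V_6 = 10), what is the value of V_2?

do(V_6=10) replaces the equation V_6 = -2·V_5 - V_2 - 2·V_4 with the constant V_6 = 10.
V_2 is not downstream of the intervention, so its value is determined by the original equations.
V_2 = 3·V_1 + 6  [with V_1=0]  = 6

6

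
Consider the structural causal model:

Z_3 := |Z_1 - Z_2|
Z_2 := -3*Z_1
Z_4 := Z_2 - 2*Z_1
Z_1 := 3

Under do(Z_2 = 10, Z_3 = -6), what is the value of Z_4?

4

Setting Z_2 = 10, Z_3 = -6 by intervention discards those variables' equations.
Z_4 = Z_2 - 2*Z_1  [with Z_2=10, Z_1=3]  = 4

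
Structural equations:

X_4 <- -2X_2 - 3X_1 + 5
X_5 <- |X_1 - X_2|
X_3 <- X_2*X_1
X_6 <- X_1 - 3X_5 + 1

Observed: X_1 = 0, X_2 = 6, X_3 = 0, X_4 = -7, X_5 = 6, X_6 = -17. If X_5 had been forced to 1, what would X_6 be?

-2

The intervention breaks the incoming arrows to X_5: X_5 <- |X_1 - X_2| no longer applies, and X_5 = 1.
X_6 = X_1 - 3X_5 + 1  [with X_1=0, X_5=1]  = -2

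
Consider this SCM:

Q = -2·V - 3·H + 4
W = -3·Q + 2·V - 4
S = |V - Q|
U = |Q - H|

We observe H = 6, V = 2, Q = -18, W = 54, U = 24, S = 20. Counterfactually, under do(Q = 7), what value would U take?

do(Q=7) replaces the equation Q = -2·V - 3·H + 4 with the constant Q = 7.
U = |Q - H|  [with Q=7, H=6]  = 1

1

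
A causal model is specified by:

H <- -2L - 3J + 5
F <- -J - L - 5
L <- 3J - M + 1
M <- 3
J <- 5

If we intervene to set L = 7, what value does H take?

-24

The intervention breaks the incoming arrows to L: L <- 3J - M + 1 no longer applies, and L = 7.
H = -2L - 3J + 5  [with L=7, J=5]  = -24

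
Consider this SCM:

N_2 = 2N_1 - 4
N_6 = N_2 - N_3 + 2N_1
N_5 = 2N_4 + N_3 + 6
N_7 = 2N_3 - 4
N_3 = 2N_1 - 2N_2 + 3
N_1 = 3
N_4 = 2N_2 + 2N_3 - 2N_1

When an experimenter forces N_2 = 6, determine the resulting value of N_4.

Under do(N_2=6), the mechanism N_2 = 2N_1 - 4 is discarded; N_2 is fixed at 6.
N_3 = 2N_1 - 2N_2 + 3  [with N_1=3, N_2=6]  = -3
N_4 = 2N_2 + 2N_3 - 2N_1  [with N_2=6, N_3=-3, N_1=3]  = 0

0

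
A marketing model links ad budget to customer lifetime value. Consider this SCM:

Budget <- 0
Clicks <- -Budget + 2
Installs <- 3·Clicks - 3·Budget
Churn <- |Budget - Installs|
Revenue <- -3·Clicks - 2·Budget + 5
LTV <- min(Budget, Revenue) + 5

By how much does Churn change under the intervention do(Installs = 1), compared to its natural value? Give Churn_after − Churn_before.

-5

The intervention breaks the incoming arrows to Installs: Installs <- 3·Clicks - 3·Budget no longer applies, and Installs = 1.
Churn = |Budget - Installs|  [with Budget=0, Installs=1]  = 1
Without intervention: Clicks = -Budget + 2  [with Budget=0]  = 2; Installs = 3·Clicks - 3·Budget  [with Clicks=2, Budget=0]  = 6; Churn = |Budget - Installs|  [with Budget=0, Installs=6]  = 6.
Change = 1 − 6 = -5.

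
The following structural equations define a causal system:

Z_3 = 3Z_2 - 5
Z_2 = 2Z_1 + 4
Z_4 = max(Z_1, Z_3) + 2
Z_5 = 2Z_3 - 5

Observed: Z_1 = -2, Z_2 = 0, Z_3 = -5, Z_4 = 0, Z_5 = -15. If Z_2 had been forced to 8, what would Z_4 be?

21

Under do(Z_2=8), the mechanism Z_2 = 2Z_1 + 4 is discarded; Z_2 is fixed at 8.
Z_3 = 3Z_2 - 5  [with Z_2=8]  = 19
Z_4 = max(Z_1, Z_3) + 2  [with Z_1=-2, Z_3=19]  = 21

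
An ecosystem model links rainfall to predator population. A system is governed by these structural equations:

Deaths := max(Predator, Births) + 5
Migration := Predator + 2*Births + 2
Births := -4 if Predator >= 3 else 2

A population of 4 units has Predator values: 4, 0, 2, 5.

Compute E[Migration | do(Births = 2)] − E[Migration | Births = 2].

1.75

do(Births=2) breaks Births's dependence on Predator. With Births=2 fixed, Migration across the units is 10, 6, 8, 11, mean 8.75.
Conditioning on Births=2 selects the 2 unit(s) with Predator ∈ {0, 2}. Their Migration values: 6, 8. Mean = 7.
Difference = 8.75 − 7 = 1.75.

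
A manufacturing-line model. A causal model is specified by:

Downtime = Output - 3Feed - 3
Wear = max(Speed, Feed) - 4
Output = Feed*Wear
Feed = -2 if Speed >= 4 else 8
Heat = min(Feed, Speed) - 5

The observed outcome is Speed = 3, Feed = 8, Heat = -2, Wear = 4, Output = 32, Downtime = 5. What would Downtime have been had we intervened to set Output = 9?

-18

The intervention breaks the incoming arrows to Output: Output = Feed*Wear no longer applies, and Output = 9.
Feed = -2 if Speed >= 4 else 8  [with Speed=3]  = 8
Downtime = Output - 3Feed - 3  [with Output=9, Feed=8]  = -18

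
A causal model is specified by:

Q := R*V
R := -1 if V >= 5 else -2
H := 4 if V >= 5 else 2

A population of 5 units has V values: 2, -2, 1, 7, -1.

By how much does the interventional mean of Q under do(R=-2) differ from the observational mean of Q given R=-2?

-2.8

do(R=-2) breaks R's dependence on V. With R=-2 fixed, Q across the units is -4, 4, -2, -14, 2, mean -2.8.
E[Q|R=-2] averages over only the 4 units with R=-2 (V = 2, -2, 1, -1): Q = -4, 4, -2, 2, mean 0.
Difference = -2.8 − 0 = -2.8.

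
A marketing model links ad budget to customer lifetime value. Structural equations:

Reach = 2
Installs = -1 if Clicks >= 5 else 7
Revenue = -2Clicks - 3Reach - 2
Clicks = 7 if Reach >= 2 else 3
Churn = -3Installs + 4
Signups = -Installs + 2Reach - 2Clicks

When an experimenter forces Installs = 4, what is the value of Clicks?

Under do(Installs=4), the mechanism Installs = -1 if Clicks >= 5 else 7 is discarded; Installs is fixed at 4.
Since Clicks is not a descendant of the intervened variable, it is unaffected.
Clicks = 7 if Reach >= 2 else 3  [with Reach=2]  = 7

7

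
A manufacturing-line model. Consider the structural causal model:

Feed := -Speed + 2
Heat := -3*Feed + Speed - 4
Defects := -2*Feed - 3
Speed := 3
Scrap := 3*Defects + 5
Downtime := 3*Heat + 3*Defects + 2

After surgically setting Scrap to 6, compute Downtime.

5

The intervention breaks the incoming arrows to Scrap: Scrap := 3*Defects + 5 no longer applies, and Scrap = 6.
Since Downtime is not a descendant of the intervened variable, it is unaffected.
Feed = -Speed + 2  [with Speed=3]  = -1
Heat = -3*Feed + Speed - 4  [with Feed=-1, Speed=3]  = 2
Defects = -2*Feed - 3  [with Feed=-1]  = -1
Downtime = 3*Heat + 3*Defects + 2  [with Heat=2, Defects=-1]  = 5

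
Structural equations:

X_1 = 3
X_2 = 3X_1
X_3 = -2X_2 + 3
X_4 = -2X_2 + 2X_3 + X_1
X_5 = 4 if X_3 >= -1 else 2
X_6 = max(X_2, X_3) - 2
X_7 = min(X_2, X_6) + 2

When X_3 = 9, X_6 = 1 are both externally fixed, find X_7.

Under do(X_3 = 9, X_6 = 1), each intervened variable's structural equation is replaced by its fixed value.
X_2 = 3X_1  [with X_1=3]  = 9
X_7 = min(X_2, X_6) + 2  [with X_2=9, X_6=1]  = 3

3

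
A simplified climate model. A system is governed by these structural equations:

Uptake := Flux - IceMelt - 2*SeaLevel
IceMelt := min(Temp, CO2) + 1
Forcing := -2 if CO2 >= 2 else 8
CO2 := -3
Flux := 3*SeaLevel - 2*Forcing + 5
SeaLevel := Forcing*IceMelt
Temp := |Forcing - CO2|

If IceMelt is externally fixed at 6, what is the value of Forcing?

8

The intervention breaks the incoming arrows to IceMelt: IceMelt := min(Temp, CO2) + 1 no longer applies, and IceMelt = 6.
Since Forcing is not a descendant of the intervened variable, it is unaffected.
Forcing = -2 if CO2 >= 2 else 8  [with CO2=-3]  = 8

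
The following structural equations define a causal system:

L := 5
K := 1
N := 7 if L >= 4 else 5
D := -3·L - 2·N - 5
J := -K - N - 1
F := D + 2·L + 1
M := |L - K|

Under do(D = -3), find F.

8

Under do(D=-3), the mechanism D := -3·L - 2·N - 5 is discarded; D is fixed at -3.
F = D + 2·L + 1  [with D=-3, L=5]  = 8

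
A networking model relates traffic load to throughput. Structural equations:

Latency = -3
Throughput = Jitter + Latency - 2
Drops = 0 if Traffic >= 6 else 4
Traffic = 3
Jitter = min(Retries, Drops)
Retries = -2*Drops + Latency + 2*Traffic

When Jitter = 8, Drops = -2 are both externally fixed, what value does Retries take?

Under do(Jitter = 8, Drops = -2), each intervened variable's structural equation is replaced by its fixed value.
Retries = -2*Drops + Latency + 2*Traffic  [with Drops=-2, Latency=-3, Traffic=3]  = 7

7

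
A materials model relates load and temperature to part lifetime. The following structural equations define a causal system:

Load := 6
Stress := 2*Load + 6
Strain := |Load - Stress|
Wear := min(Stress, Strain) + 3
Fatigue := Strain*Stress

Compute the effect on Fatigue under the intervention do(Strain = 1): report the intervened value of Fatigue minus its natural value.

-198

do(Strain=1) replaces the equation Strain := |Load - Stress| with the constant Strain = 1.
Stress = 2*Load + 6  [with Load=6]  = 18
Fatigue = Strain*Stress  [with Strain=1, Stress=18]  = 18
Without intervention: Stress = 2*Load + 6  [with Load=6]  = 18; Strain = |Load - Stress|  [with Load=6, Stress=18]  = 12; Fatigue = Strain*Stress  [with Strain=12, Stress=18]  = 216.
Change = 18 − 216 = -198.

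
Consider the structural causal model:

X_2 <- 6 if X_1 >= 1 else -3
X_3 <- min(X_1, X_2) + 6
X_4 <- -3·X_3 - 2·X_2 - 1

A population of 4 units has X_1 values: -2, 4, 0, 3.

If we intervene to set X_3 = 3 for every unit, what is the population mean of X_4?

-13

The intervention sets X_3=3 in all 4 units regardless of X_1. Recomputing X_4 per unit gives -4, -22, -4, -22; average -13.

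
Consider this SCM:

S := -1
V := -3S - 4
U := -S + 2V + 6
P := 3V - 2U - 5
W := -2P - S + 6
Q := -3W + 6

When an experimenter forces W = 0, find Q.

The intervention breaks the incoming arrows to W: W := -2P - S + 6 no longer applies, and W = 0.
Q = -3W + 6  [with W=0]  = 6

6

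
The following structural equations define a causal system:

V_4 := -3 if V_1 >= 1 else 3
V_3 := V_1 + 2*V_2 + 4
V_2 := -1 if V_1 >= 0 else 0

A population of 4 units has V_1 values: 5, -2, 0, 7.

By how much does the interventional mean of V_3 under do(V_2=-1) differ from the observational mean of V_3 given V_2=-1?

-1.5

The intervention sets V_2=-1 in all 4 units regardless of V_1. Recomputing V_3 per unit gives 7, 0, 2, 9; average 4.5.
Observing V_2=-1 restricts to units where V_2's equation naturally yields -1: V_1 ∈ {5, 0, 7}. In that subpopulation V_3 = 7, 2, 9, mean 6.
Difference = 4.5 − 6 = -1.5.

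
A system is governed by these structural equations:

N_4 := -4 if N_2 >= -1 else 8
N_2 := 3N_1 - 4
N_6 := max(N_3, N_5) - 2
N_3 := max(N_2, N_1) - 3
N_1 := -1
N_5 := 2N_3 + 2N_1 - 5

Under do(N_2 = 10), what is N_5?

do(N_2=10) replaces the equation N_2 := 3N_1 - 4 with the constant N_2 = 10.
N_3 = max(N_2, N_1) - 3  [with N_2=10, N_1=-1]  = 7
N_5 = 2N_3 + 2N_1 - 5  [with N_3=7, N_1=-1]  = 7

7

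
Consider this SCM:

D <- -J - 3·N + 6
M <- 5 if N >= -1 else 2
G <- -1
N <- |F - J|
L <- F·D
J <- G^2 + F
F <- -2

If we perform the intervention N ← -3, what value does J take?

-1

Under do(N=-3), the mechanism N <- |F - J| is discarded; N is fixed at -3.
Since J is not a descendant of the intervened variable, it is unaffected.
J = G^2 + F  [with G=-1, F=-2]  = -1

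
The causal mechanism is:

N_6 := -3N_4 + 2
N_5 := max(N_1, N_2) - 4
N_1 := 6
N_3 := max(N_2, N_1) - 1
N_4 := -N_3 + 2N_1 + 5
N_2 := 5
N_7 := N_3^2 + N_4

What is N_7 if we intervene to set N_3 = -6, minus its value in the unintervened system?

22

The intervention breaks the incoming arrows to N_3: N_3 := max(N_2, N_1) - 1 no longer applies, and N_3 = -6.
N_4 = -N_3 + 2N_1 + 5  [with N_3=-6, N_1=6]  = 23
N_7 = N_3^2 + N_4  [with N_3=-6, N_4=23]  = 59
Without intervention: N_3 = max(N_2, N_1) - 1  [with N_2=5, N_1=6]  = 5; N_4 = -N_3 + 2N_1 + 5  [with N_3=5, N_1=6]  = 12; N_7 = N_3^2 + N_4  [with N_3=5, N_4=12]  = 37.
Change = 59 − 37 = 22.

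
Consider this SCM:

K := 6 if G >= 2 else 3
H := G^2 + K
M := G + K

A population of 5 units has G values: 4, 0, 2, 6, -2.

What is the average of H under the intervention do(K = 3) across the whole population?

15

do(K=3) breaks K's dependence on G. With K=3 fixed, H across the units is 19, 3, 7, 39, 7, mean 15.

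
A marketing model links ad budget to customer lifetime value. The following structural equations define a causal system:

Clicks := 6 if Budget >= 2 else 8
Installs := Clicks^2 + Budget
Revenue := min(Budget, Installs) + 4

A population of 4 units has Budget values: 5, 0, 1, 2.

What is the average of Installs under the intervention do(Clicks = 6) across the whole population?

Every unit gets Clicks=6 under the intervention. Installs values become 41, 36, 37, 38; E[Installs|do(Clicks=6)] = 38.

38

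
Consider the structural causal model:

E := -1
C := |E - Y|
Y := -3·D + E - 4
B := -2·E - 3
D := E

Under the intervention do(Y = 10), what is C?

The intervention breaks the incoming arrows to Y: Y := -3·D + E - 4 no longer applies, and Y = 10.
C = |E - Y|  [with E=-1, Y=10]  = 11

11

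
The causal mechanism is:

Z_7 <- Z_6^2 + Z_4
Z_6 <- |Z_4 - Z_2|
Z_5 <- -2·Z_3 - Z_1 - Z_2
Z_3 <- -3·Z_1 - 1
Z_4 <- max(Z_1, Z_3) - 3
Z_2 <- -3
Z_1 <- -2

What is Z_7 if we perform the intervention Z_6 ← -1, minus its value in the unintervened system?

Intervening sets Z_6 = -1 and removes its equation (Z_6 <- |Z_4 - Z_2|).
Z_3 = -3·Z_1 - 1  [with Z_1=-2]  = 5
Z_4 = max(Z_1, Z_3) - 3  [with Z_1=-2, Z_3=5]  = 2
Z_7 = Z_6^2 + Z_4  [with Z_6=-1, Z_4=2]  = 3
Without intervention: Z_3 = -3·Z_1 - 1  [with Z_1=-2]  = 5; Z_4 = max(Z_1, Z_3) - 3  [with Z_1=-2, Z_3=5]  = 2; Z_6 = |Z_4 - Z_2|  [with Z_4=2, Z_2=-3]  = 5; Z_7 = Z_6^2 + Z_4  [with Z_6=5, Z_4=2]  = 27.
Change = 3 − 27 = -24.

-24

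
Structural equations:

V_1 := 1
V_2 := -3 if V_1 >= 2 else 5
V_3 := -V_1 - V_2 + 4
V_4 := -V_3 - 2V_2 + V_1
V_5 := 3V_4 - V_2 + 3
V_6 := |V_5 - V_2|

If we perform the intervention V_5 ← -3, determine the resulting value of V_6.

The intervention breaks the incoming arrows to V_5: V_5 := 3V_4 - V_2 + 3 no longer applies, and V_5 = -3.
V_2 = -3 if V_1 >= 2 else 5  [with V_1=1]  = 5
V_6 = |V_5 - V_2|  [with V_5=-3, V_2=5]  = 8

8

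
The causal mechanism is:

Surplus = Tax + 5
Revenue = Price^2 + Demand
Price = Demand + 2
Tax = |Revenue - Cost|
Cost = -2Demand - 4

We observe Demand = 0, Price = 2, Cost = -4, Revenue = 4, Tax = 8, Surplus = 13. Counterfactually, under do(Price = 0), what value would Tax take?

4

do(Price=0) replaces the equation Price = Demand + 2 with the constant Price = 0.
Cost = -2Demand - 4  [with Demand=0]  = -4
Revenue = Price^2 + Demand  [with Price=0, Demand=0]  = 0
Tax = |Revenue - Cost|  [with Revenue=0, Cost=-4]  = 4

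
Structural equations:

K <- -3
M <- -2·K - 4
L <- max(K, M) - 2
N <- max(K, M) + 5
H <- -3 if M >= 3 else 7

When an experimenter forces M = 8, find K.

-3

Under do(M=8), the mechanism M <- -2·K - 4 is discarded; M is fixed at 8.
K is not downstream of the intervention, so its value is determined by the original equations.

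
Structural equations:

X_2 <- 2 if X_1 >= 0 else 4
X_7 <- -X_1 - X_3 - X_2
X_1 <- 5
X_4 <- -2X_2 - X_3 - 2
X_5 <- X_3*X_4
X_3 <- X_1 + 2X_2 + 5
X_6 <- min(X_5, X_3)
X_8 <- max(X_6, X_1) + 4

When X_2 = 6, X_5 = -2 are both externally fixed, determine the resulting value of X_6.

Setting X_2 = 6, X_5 = -2 by intervention discards those variables' equations.
X_3 = X_1 + 2X_2 + 5  [with X_1=5, X_2=6]  = 22
X_6 = min(X_5, X_3)  [with X_5=-2, X_3=22]  = -2

-2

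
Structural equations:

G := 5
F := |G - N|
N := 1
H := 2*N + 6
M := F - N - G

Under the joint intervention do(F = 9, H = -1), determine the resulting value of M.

3

The joint intervention fixes F = 9, H = -1, removing each variable's own equation.
M = F - N - G  [with F=9, N=1, G=5]  = 3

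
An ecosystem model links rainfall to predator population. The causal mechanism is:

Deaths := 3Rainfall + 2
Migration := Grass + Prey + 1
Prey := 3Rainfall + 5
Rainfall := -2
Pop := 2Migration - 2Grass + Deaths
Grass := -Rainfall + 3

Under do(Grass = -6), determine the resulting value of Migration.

do(Grass=-6) replaces the equation Grass := -Rainfall + 3 with the constant Grass = -6.
Prey = 3Rainfall + 5  [with Rainfall=-2]  = -1
Migration = Grass + Prey + 1  [with Grass=-6, Prey=-1]  = -6

-6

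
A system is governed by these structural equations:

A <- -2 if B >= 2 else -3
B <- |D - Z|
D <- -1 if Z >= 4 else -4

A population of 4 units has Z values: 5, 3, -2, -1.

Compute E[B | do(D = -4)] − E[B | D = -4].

Under do(D=-4), D's equation is replaced by D=-4 for every unit. Per-unit B: 9, 7, 2, 3. Mean = 5.25.
Conditioning on D=-4 selects the 3 unit(s) with Z ∈ {3, -2, -1}. Their B values: 7, 2, 3. Mean = 4.
Difference = 5.25 − 4 = 1.25.

1.25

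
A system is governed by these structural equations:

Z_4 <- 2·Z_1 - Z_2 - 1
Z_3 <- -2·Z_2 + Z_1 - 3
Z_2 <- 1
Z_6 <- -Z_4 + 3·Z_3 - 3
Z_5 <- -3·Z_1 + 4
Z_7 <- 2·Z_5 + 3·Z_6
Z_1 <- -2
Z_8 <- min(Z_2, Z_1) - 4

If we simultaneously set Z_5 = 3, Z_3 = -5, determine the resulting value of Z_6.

-12

The joint intervention fixes Z_5 = 3, Z_3 = -5, removing each variable's own equation.
Z_4 = 2·Z_1 - Z_2 - 1  [with Z_1=-2, Z_2=1]  = -6
Z_6 = -Z_4 + 3·Z_3 - 3  [with Z_4=-6, Z_3=-5]  = -12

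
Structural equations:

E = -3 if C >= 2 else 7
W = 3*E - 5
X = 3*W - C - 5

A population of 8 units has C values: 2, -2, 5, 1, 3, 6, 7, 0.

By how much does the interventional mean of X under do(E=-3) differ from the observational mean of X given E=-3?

1.85

do(E=-3) breaks E's dependence on C. With E=-3 fixed, X across the units is -49, -45, -52, -48, -50, -53, -54, -47, mean -49.75.
Observing E=-3 restricts to units where E's equation naturally yields -3: C ∈ {2, 5, 3, 6, 7}. In that subpopulation X = -49, -52, -50, -53, -54, mean -51.6.
Difference = -49.75 − (-51.6) = 1.85.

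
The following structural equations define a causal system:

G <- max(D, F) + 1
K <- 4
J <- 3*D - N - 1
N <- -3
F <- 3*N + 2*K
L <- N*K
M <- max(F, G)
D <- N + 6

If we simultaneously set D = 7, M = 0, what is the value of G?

The joint intervention fixes D = 7, M = 0, removing each variable's own equation.
F = 3*N + 2*K  [with N=-3, K=4]  = -1
G = max(D, F) + 1  [with D=7, F=-1]  = 8

8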